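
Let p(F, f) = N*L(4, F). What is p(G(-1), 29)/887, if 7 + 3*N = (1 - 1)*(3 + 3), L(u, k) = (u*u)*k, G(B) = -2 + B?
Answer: 112/887 ≈ 0.12627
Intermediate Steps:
L(u, k) = k*u² (L(u, k) = u²*k = k*u²)
N = -7/3 (N = -7/3 + ((1 - 1)*(3 + 3))/3 = -7/3 + (0*6)/3 = -7/3 + (⅓)*0 = -7/3 + 0 = -7/3 ≈ -2.3333)
p(F, f) = -112*F/3 (p(F, f) = -7*F*4²/3 = -7*F*16/3 = -112*F/3)
p(G(-1), 29)/887 = -112*(-2 - 1)/3/887 = -112/3*(-3)*(1/887) = 112*(1/887) = 112/887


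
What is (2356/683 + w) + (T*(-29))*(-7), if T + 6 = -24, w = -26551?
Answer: -22291447/683 ≈ -32638.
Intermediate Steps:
T = -30 (T = -6 - 24 = -30)
(2356/683 + w) + (T*(-29))*(-7) = (2356/683 - 26551) - 30*(-29)*(-7) = (2356*(1/683) - 26551) + 870*(-7) = (2356/683 - 26551) - 6090 = -18131977/683 - 6090 = -22291447/683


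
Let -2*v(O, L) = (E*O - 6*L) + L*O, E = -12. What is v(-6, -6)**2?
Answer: 5184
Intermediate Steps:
v(O, L) = 3*L + 6*O - L*O/2 (v(O, L) = -((-12*O - 6*L) + L*O)/2 = -(-12*O - 6*L + L*O)/2 = 3*L + 6*O - L*O/2)
v(-6, -6)**2 = (3*(-6) + 6*(-6) - 1/2*(-6)*(-6))**2 = (-18 - 36 - 18)**2 = (-72)**2 = 5184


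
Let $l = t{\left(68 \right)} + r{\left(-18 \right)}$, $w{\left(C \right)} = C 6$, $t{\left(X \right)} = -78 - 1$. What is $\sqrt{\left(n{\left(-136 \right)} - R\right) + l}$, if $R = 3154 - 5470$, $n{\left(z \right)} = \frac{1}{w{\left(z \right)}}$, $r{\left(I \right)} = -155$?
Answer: $\frac{\sqrt{86644461}}{204} \approx 45.629$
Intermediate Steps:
$t{\left(X \right)} = -79$
$w{\left(C \right)} = 6 C$
$n{\left(z \right)} = \frac{1}{6 z}$
$R = -2316$ ($R = 3154 - 5470 = -2316$)
$l = -234$ ($l = -79 - 155 = -234$)
$\sqrt{\left(n{\left(-136 \right)} - R\right) + l} = \sqrt{\left(\frac{1}{6 \left(-136\right)} - -2316\right) - 234} = \sqrt{\left(\frac{1}{6} \left(- \frac{1}{136}\right) + 2316\right) - 234} = \sqrt{\left(- \frac{1}{816} + 2316\right) - 234} = \sqrt{\frac{1889855}{816} - 234} = \sqrt{\frac{1698911}{816}} = \frac{\sqrt{86644461}}{204}$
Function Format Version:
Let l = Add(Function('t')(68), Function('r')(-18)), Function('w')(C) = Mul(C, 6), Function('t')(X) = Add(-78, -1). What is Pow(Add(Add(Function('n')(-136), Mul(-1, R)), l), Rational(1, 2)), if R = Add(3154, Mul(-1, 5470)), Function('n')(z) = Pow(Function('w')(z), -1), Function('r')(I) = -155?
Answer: Mul(Rational(1, 204), Pow(86644461, Rational(1, 2))) ≈ 45.629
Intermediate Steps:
Function('t')(X) = -79
Function('w')(C) = Mul(6, C)
Function('n')(z) = Mul(Rational(1, 6), Pow(z, -1)) (Function('n')(z) = Pow(Mul(6, z), -1) = Mul(Rational(1, 6), Pow(z, -1)))
R = -2316 (R = Add(3154, -5470) = -2316)
l = -234 (l = Add(-79, -155) = -234)
Pow(Add(Add(Function('n')(-136), Mul(-1, R)), l), Rational(1, 2)) = Pow(Add(Add(Mul(Rational(1, 6), Pow(-136, -1)), Mul(-1, -2316)), -234), Rational(1, 2)) = Pow(Add(Add(Mul(Rational(1, 6), Rational(-1, 136)), 2316), -234), Rational(1, 2)) = Pow(Add(Add(Rational(-1, 816), 2316), -234), Rational(1, 2)) = Pow(Add(Rational(1889855, 816), -234), Rational(1, 2)) = Pow(Rational(1698911, 816), Rational(1, 2)) = Mul(Rational(1, 204), Pow(86644461, Rational(1, 2)))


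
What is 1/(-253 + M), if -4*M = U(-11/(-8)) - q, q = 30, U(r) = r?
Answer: -32/7867 ≈ -0.0040676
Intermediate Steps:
M = 229/32 (M = -(-11/(-8) - 1*30)/4 = -(-11*(-⅛) - 30)/4 = -(11/8 - 30)/4 = -¼*(-229/8) = 229/32 ≈ 7.1563)
1/(-253 + M) = 1/(-253 + 229/32) = 1/(-7867/32) = -32/7867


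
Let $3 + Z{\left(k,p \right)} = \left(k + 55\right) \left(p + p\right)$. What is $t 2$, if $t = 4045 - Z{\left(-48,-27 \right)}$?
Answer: $8852$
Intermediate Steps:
$Z{\left(k,p \right)} = -3 + 2 p \left(55 + k\right)$ ($Z{\left(k,p \right)} = -3 + \left(k + 55\right) \left(p + p\right) = -3 + \left(55 + k\right) 2 p = -3 + 2 p \left(55 + k\right)$)
$t = 4426$ ($t = 4045 - \left(-3 + 110 \left(-27\right) + 2 \left(-48\right) \left(-27\right)\right) = 4045 - \left(-3 - 2970 + 2592\right) = 4045 - -381 = 4045 + 381 = 4426$)
$t 2 = 4426 \cdot 2 = 8852$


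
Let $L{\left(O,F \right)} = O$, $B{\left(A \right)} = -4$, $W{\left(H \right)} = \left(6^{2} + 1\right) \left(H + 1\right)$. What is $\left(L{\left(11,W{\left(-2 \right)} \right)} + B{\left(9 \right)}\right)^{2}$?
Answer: $49$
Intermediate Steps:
$W{\left(H \right)} = 37 + 37 H$ ($W{\left(H \right)} = \left(36 + 1\right) \left(1 + H\right) = 37 \left(1 + H\right) = 37 + 37 H$)
$\left(L{\left(11,W{\left(-2 \right)} \right)} + B{\left(9 \right)}\right)^{2} = \left(11 - 4\right)^{2} = 7^{2} = 49$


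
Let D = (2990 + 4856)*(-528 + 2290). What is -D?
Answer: -13824652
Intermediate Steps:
D = 13824652 (D = 7846*1762 = 13824652)
-D = -1*13824652 = -13824652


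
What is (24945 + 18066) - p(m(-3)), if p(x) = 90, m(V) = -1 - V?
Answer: 42921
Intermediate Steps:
(24945 + 18066) - p(m(-3)) = (24945 + 18066) - 1*90 = 43011 - 90 = 42921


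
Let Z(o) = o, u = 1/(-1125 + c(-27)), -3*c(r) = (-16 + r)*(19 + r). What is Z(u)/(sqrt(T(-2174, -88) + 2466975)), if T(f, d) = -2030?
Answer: -3*sqrt(50305)/1309590065 ≈ -5.1380e-7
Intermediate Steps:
c(r) = -(-16 + r)*(19 + r)/3
u = -3/3719 (u = 1/(-1125 + (304/3 - 1*(-27) - 1/3*(-27)**2)) = 1/(-1125 + (304/3 + 27 - 1/3*729)) = 1/(-1125 + (304/3 + 27 - 243)) = 1/(-1125 - 344/3) = 1/(-3719/3) = -3/3719 ≈ -0.00080667)
Z(u)/(sqrt(T(-2174, -88) + 2466975)) = -3/(3719*sqrt(-2030 + 2466975)) = -3*sqrt(50305)/352135/3719 = -3*sqrt(50305)/1309590065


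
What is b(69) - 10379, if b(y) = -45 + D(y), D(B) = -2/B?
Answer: -719258/69 ≈ -10424.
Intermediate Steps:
b(y) = -45 - 2/y
b(69) - 10379 = (-45 - 2/69) - 10379 = -3107/69 - 10379 = -719258/69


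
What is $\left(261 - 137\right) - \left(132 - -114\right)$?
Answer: $-122$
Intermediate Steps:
$\left(261 - 137\right) - \left(132 - -114\right) = 124 - \left(132 + 114\right) = 124 - 246 = -122$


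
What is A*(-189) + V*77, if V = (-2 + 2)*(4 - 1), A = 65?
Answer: -12285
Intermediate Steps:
V = 0 (V = 0*3 = 0)
A*(-189) + V*77 = 65*(-189) + 0*77 = -12285 + 0 = -12285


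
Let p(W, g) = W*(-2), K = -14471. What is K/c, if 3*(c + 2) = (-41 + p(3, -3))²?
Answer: -43413/2203 ≈ -19.706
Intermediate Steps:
p(W, g) = -2*W
c = 2203/3 (c = -2 + (-41 - 2*3)²/3 = -2 + (-41 - 6)²/3 = -2 + (⅓)*(-47)² = -2 + (⅓)*2209 = -2 + 2209/3 = 2203/3 ≈ 734.33)
K/c = -14471/2203/3 = -14471*3/2203 = -43413/2203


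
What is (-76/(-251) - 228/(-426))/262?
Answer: 57/17821 ≈ 0.0031985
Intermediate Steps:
(-76/(-251) - 228/(-426))/262 = (-76*(-1/251) - 228*(-1/426))*(1/262) = (76/251 + 38/71)*(1/262) = (14934/17821)*(1/262) = 57/17821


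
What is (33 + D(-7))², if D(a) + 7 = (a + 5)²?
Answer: 900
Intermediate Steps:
D(a) = -7 + (5 + a)² (D(a) = -7 + (a + 5)² = -7 + (5 + a)²)
(33 + D(-7))² = (33 + (-7 + (5 - 7)²))² = (33 + (-7 + (-2)²))² = (33 + (-7 + 4))² = (33 - 3)² = 30² = 900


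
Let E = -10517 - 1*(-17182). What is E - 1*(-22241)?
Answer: 28906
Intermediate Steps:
E = 6665 (E = -10517 + 17182 = 6665)
E - 1*(-22241) = 6665 - 1*(-22241) = 6665 + 22241 = 28906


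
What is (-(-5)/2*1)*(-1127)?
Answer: -5635/2 ≈ -2817.5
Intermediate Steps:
(-(-5)/2*1)*(-1127) = (-1*(-5/2)*1)*(-1127) = ((5/2)*1)*(-1127) = (5/2)*(-1127) = -5635/2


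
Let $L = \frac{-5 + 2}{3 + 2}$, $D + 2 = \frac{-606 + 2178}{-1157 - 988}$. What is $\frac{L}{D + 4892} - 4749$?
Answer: $- \frac{16601678103}{3495826} \approx -4749.0$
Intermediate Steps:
$D = - \frac{1954}{715}$ ($D = -2 + \frac{-606 + 2178}{-1157 - 988} = -2 + \frac{1572}{-1157 - 988} = -2 + \frac{1572}{-2145} = -2 + 1572 \left(- \frac{1}{2145}\right) = -2 - \frac{524}{715} = - \frac{1954}{715} \approx -2.7329$)
$L = - \frac{3}{5} \approx -0.6$
$\frac{L}{D + 4892} - 4749 = - \frac{3}{5 \left(- \frac{1954}{715} + 4892\right)} - 4749 = - \frac{3}{5 \cdot \frac{3495826}{715}} - 4749 = \left(- \frac{3}{5}\right) \frac{715}{3495826} - 4749 = - \frac{429}{3495826} - 4749 = - \frac{16601678103}{3495826}$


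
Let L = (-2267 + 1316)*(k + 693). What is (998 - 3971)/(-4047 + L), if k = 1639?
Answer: 991/740593 ≈ 0.0013381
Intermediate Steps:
L = -2217732 (L = (-2267 + 1316)*(1639 + 693) = -951*2332 = -2217732)
(998 - 3971)/(-4047 + L) = (998 - 3971)/(-4047 - 2217732) = -2973/(-2221779) = -2973*(-1/2221779) = 991/740593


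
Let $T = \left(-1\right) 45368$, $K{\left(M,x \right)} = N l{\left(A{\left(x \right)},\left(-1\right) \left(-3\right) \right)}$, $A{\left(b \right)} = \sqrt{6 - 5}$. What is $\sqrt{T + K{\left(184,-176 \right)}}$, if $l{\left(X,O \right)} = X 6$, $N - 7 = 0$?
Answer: $i \sqrt{45326} \approx 212.9 i$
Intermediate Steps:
$A{\left(b \right)} = 1$ ($A{\left(b \right)} = \sqrt{1} = 1$)
$N = 7$ ($N = 7 + 0 = 7$)
$l{\left(X,O \right)} = 6 X$
$K{\left(M,x \right)} = 42$ ($K{\left(M,x \right)} = 7 \cdot 6 \cdot 1 = 7 \cdot 6 = 42$)
$T = -45368$
$\sqrt{T + K{\left(184,-176 \right)}} = \sqrt{-45368 + 42} = \sqrt{-45326} = i \sqrt{45326}$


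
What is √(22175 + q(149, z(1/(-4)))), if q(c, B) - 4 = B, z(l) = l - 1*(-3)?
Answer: √88727/2 ≈ 148.94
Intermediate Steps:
z(l) = 3 + l (z(l) = l + 3 = 3 + l)
q(c, B) = 4 + B
√(22175 + q(149, z(1/(-4)))) = √(22175 + (4 + (3 + 1/(-4)))) = √(22175 + (4 + (3 - ¼))) = √(22175 + (4 + 11/4)) = √(22175 + 27/4) = √(88727/4) = √88727/2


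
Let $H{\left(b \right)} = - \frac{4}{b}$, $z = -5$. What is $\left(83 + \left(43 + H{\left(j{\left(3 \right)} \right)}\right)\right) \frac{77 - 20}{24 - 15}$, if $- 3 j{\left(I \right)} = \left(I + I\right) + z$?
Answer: $874$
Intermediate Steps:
$j{\left(I \right)} = \frac{5}{3} - \frac{2 I}{3}$ ($j{\left(I \right)} = - \frac{\left(I + I\right) - 5}{3} = - \frac{2 I - 5}{3} = - \frac{-5 + 2 I}{3} = \frac{5}{3} - \frac{2 I}{3}$)
$\left(83 + \left(43 + H{\left(j{\left(3 \right)} \right)}\right)\right) \frac{77 - 20}{24 - 15} = \left(83 + \left(43 - \frac{4}{\frac{5}{3} - 2}\right)\right) \frac{77 - 20}{24 - 15} = \left(83 + \left(43 - \frac{4}{\frac{5}{3} - 2}\right)\right) \frac{57}{9} = \left(83 + \left(43 - \frac{4}{- \frac{1}{3}}\right)\right) 57 \cdot \frac{1}{9} = \left(83 + \left(43 - -12\right)\right) \frac{19}{3} = \left(83 + \left(43 + 12\right)\right) \frac{19}{3} = \left(83 + 55\right) \frac{19}{3} = 138 \cdot \frac{19}{3} = 874$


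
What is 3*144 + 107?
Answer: 539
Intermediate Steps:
3*144 + 107 = 432 + 107 = 539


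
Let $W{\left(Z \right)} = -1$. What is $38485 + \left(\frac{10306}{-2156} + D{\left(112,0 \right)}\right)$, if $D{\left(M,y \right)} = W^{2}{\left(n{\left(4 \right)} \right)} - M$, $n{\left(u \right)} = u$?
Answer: $\frac{41362019}{1078} \approx 38369.0$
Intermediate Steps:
$D{\left(M,y \right)} = 1 - M$ ($D{\left(M,y \right)} = \left(-1\right)^{2} - M = 1 - M$)
$38485 + \left(\frac{10306}{-2156} + D{\left(112,0 \right)}\right) = 38485 + \left(\frac{10306}{-2156} + \left(1 - 112\right)\right) = 38485 + \left(10306 \left(- \frac{1}{2156}\right) + \left(1 - 112\right)\right) = 38485 - \frac{124811}{1078} = \frac{41362019}{1078}$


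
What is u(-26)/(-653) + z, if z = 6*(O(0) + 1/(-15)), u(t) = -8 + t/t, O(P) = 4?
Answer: 77089/3265 ≈ 23.611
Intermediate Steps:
u(t) = -7 (u(t) = -8 + 1 = -7)
z = 118/5 (z = 6*(4 + 1/(-15)) = 6*(4 - 1/15) = 6*(59/15) = 118/5 ≈ 23.600)
u(-26)/(-653) + z = -7/(-653) + 118/5 = -7*(-1/653) + 118/5 = 7/653 + 118/5 = 77089/3265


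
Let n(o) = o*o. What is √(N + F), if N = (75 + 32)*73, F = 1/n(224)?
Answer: 9*√4838577/224 ≈ 88.380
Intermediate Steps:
n(o) = o²
F = 1/50176 (F = 1/(224²) = 1/50176 ≈ 1.9930e-5)
N = 7811 (N = 107*73 = 7811)
√(N + F) = √(7811 + 1/50176) = √(391924737/50176) = 9*√4838577/224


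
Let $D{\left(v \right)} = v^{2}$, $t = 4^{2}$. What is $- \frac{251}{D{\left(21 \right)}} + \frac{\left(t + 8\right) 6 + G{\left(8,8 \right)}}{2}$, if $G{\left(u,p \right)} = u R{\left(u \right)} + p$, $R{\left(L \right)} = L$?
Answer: $\frac{47377}{441} \approx 107.43$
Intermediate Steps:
$t = 16$
$G{\left(u,p \right)} = p + u^{2}$ ($G{\left(u,p \right)} = u u + p = u^{2} + p = p + u^{2}$)
$- \frac{251}{D{\left(21 \right)}} + \frac{\left(t + 8\right) 6 + G{\left(8,8 \right)}}{2} = - \frac{251}{21^{2}} + \frac{\left(16 + 8\right) 6 + \left(8 + 8^{2}\right)}{2} = - \frac{251}{441} + \left(24 \cdot 6 + \left(8 + 64\right)\right) \frac{1}{2} = \left(-251\right) \frac{1}{441} + \left(144 + 72\right) \frac{1}{2} = - \frac{251}{441} + 216 \cdot \frac{1}{2} = - \frac{251}{441} + 108 = \frac{47377}{441}$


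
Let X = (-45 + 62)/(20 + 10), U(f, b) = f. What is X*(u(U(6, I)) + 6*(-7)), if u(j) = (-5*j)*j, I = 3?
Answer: -629/5 ≈ -125.80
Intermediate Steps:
u(j) = -5*j**2
X = 17/30 ≈ 0.56667
X*(u(U(6, I)) + 6*(-7)) = 17*(-5*6**2 + 6*(-7))/30 = 17*(-5*36 - 42)/30 = 17*(-180 - 42)/30 = (17/30)*(-222) = -629/5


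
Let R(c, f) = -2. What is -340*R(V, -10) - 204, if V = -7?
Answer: 476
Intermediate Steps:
-340*R(V, -10) - 204 = -340*(-2) - 204 = 680 - 204 = 476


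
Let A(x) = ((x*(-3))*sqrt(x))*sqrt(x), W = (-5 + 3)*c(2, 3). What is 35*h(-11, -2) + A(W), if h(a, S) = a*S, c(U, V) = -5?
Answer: 470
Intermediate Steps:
W = 10 (W = (-5 + 3)*(-5) = -2*(-5) = 10)
h(a, S) = S*a
A(x) = -3*x**2 (A(x) = ((-3*x)*sqrt(x))*sqrt(x) = (-3*x**(3/2))*sqrt(x) = -3*x**2)
35*h(-11, -2) + A(W) = 35*(-2*(-11)) - 3*10**2 = 35*22 - 3*100 = 770 - 300 = 470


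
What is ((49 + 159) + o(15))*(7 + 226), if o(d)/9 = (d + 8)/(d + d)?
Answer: 500717/10 ≈ 50072.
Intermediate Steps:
o(d) = 9*(8 + d)/(2*d) (o(d) = 9*((d + 8)/(d + d)) = 9*((8 + d)/((2*d))) = 9*((8 + d)*(1/(2*d))) = 9*((8 + d)/(2*d)) = 9*(8 + d)/(2*d))
((49 + 159) + o(15))*(7 + 226) = ((49 + 159) + (9/2 + 36/15))*(7 + 226) = (208 + (9/2 + 36*(1/15)))*233 = (208 + (9/2 + 12/5))*233 = (208 + 69/10)*233 = (2149/10)*233 = 500717/10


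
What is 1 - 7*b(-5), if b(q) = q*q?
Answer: -174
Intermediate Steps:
b(q) = q²
1 - 7*b(-5) = 1 - 7*(-5)² = 1 - 7*25 = 1 - 175 = -174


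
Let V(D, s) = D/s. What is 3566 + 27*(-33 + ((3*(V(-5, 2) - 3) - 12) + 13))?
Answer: 4513/2 ≈ 2256.5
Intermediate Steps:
3566 + 27*(-33 + ((3*(V(-5, 2) - 3) - 12) + 13)) = 3566 + 27*(-33 + ((3*(-5/2 - 3) - 12) + 13)) = 3566 + 27*(-33 + ((3*(-11/2) - 12) + 13)) = 3566 + 27*(-33 + ((-33/2 - 12) + 13)) = 3566 + 27*(-33 + (-57/2 + 13)) = 3566 + 27*(-33 - 31/2) = 3566 + 27*(-97/2) = 3566 - 2619/2 = 4513/2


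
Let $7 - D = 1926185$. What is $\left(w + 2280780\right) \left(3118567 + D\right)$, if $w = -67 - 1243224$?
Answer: $1237090471221$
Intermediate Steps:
$D = -1926178$ ($D = 7 - 1926185 = -1926178$)
$w = -1243291$ ($w = -67 - 1243224 = -1243291$)
$\left(w + 2280780\right) \left(3118567 + D\right) = \left(-1243291 + 2280780\right) \left(3118567 - 1926178\right) = 1037489 \cdot 1192389 = 1237090471221$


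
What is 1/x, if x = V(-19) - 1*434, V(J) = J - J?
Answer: -1/434 ≈ -0.0023041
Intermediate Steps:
V(J) = 0
x = -434 (x = 0 - 1*434 = 0 - 434 = -434)
1/x = 1/(-434) = -1/434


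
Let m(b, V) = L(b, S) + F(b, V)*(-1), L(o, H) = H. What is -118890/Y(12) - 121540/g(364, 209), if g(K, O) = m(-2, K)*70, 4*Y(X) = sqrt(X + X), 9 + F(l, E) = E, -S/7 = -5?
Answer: 6077/1120 - 39630*sqrt(6) ≈ -97068.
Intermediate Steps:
S = 35 (S = -7*(-5) = 35)
F(l, E) = -9 + E
m(b, V) = 44 - V (m(b, V) = 35 + (-9 + V)*(-1) = 35 + (9 - V) = 44 - V)
Y(X) = sqrt(2)*sqrt(X)/4 (Y(X) = sqrt(X + X)/4 = sqrt(2*X)/4 = (sqrt(2)*sqrt(X))/4 = sqrt(2)*sqrt(X)/4)
g(K, O) = 3080 - 70*K (g(K, O) = (44 - K)*70 = 3080 - 70*K)
-118890/Y(12) - 121540/g(364, 209) = -118890*sqrt(6)/3 - 121540/(3080 - 70*364) = -118890*sqrt(6)/3 - 121540/(3080 - 25480) = -118890*sqrt(6)/3 - 121540/(-22400) = -39630*sqrt(6) - 121540*(-1/22400) = -39630*sqrt(6) + 6077/1120 = 6077/1120 - 39630*sqrt(6)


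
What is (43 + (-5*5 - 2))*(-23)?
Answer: -368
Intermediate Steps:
(43 + (-5*5 - 2))*(-23) = (43 + (-25 - 2))*(-23) = (43 - 27)*(-23) = 16*(-23) = -368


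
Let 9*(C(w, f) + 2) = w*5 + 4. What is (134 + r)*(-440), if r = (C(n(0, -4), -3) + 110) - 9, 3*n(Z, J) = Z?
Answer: -924440/9 ≈ -1.0272e+5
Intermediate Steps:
n(Z, J) = Z/3
C(w, f) = -14/9 + 5*w/9 (C(w, f) = -2 + (w*5 + 4)/9 = -2 + (5*w + 4)/9 = -2 + (4 + 5*w)/9 = -2 + (4/9 + 5*w/9) = -14/9 + 5*w/9)
r = 895/9 (r = ((-14/9 + 5*((⅓)*0)/9) + 110) - 9 = ((-14/9 + (5/9)*0) + 110) - 9 = ((-14/9 + 0) + 110) - 9 = (-14/9 + 110) - 9 = 976/9 - 9 = 895/9 ≈ 99.444)
(134 + r)*(-440) = (134 + 895/9)*(-440) = (2101/9)*(-440) = -924440/9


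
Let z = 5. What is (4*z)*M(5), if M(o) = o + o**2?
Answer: 600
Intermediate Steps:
(4*z)*M(5) = (4*5)*(5*(1 + 5)) = 20*(5*6) = 20*30 = 600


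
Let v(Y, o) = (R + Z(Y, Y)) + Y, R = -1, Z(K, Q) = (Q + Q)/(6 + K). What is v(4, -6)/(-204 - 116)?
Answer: -19/1600 ≈ -0.011875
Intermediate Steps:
Z(K, Q) = 2*Q/(6 + K) (Z(K, Q) = (2*Q)/(6 + K) = 2*Q/(6 + K))
v(Y, o) = -1 + Y + 2*Y/(6 + Y) (v(Y, o) = (-1 + 2*Y/(6 + Y)) + Y = -1 + Y + 2*Y/(6 + Y))
v(4, -6)/(-204 - 116) = ((-6 + 4**2 + 7*4)/(6 + 4))/(-204 - 116) = ((-6 + 16 + 28)/10)/(-320) = ((1/10)*38)*(-1/320) = (19/5)*(-1/320) = -19/1600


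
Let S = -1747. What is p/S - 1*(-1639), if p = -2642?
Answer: 2865975/1747 ≈ 1640.5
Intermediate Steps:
p/S - 1*(-1639) = -2642/(-1747) - 1*(-1639) = -2642*(-1/1747) + 1639 = 2642/1747 + 1639 = 2865975/1747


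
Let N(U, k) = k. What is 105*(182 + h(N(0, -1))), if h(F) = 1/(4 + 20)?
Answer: 152915/8 ≈ 19114.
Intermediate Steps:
h(F) = 1/24
105*(182 + h(N(0, -1))) = 105*(182 + 1/24) = 105*(4369/24) = 152915/8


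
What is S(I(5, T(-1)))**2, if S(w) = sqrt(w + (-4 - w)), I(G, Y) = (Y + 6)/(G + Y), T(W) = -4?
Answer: -4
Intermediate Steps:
I(G, Y) = (6 + Y)/(G + Y)
S(w) = 2*I (S(w) = sqrt(-4) = 2*I)
S(I(5, T(-1)))**2 = (2*I)**2 = -4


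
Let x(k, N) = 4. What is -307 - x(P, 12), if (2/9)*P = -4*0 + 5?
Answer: -311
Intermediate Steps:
P = 45/2 (P = 9*(-4*0 + 5)/2 = 9*(0 + 5)/2 = (9/2)*5 = 45/2 ≈ 22.500)
-307 - x(P, 12) = -307 - 1*4 = -307 - 4 = -311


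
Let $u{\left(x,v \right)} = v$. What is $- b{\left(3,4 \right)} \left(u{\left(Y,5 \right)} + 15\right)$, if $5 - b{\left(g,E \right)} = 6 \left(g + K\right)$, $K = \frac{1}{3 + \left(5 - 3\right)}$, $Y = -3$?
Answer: $284$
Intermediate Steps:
$K = \frac{1}{5}$ ($K = \frac{1}{3 + \left(5 - 3\right)} = \frac{1}{3 + 2} = \frac{1}{5} \approx 0.2$)
$b{\left(g,E \right)} = \frac{19}{5} - 6 g$ ($b{\left(g,E \right)} = 5 - 6 \left(g + \frac{1}{5}\right) = 5 - 6 \left(\frac{1}{5} + g\right) = 5 - \left(\frac{6}{5} + 6 g\right) = \frac{19}{5} - 6 g$)
$- b{\left(3,4 \right)} \left(u{\left(Y,5 \right)} + 15\right) = - \left(\frac{19}{5} - 18\right) \left(5 + 15\right) = - \left(\frac{19}{5} - 18\right) 20 = - \frac{\left(-71\right) 20}{5} = \left(-1\right) \left(-284\right) = 284$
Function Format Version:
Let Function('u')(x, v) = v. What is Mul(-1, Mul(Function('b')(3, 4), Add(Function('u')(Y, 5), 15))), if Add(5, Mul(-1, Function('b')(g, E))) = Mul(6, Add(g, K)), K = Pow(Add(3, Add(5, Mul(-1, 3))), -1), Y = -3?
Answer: 284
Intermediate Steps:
K = Rational(1, 5) (K = Pow(Add(3, Add(5, -3)), -1) = Pow(Add(3, 2), -1) = Pow(5, -1) = Rational(1, 5) ≈ 0.20000)
Function('b')(g, E) = Add(Rational(19, 5), Mul(-6, g)) (Function('b')(g, E) = Add(5, Mul(-1, Mul(6, Add(g, Rational(1, 5))))) = Add(5, Mul(-1, Mul(6, Add(Rational(1, 5), g)))) = Add(5, Mul(-1, Add(Rational(6, 5), Mul(6, g)))) = Add(5, Add(Rational(-6, 5), Mul(-6, g))) = Add(Rational(19, 5), Mul(-6, g)))
Mul(-1, Mul(Function('b')(3, 4), Add(Function('u')(Y, 5), 15))) = Mul(-1, Mul(Add(Rational(19, 5), Mul(-6, 3)), Add(5, 15))) = Mul(-1, Mul(Add(Rational(19, 5), -18), 20)) = Mul(-1, Mul(Rational(-71, 5), 20)) = Mul(-1, -284) = 284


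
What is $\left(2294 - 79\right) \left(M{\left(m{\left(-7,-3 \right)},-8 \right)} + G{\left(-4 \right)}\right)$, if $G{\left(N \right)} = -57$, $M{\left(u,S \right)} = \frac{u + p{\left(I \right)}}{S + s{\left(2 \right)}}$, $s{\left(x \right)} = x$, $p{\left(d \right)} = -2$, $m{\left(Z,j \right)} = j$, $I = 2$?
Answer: $- \frac{746455}{6} \approx -1.2441 \cdot 10^{5}$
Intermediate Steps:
$M{\left(u,S \right)} = \frac{-2 + u}{2 + S}$ ($M{\left(u,S \right)} = \frac{u - 2}{S + 2} = \frac{-2 + u}{2 + S}$)
$\left(2294 - 79\right) \left(M{\left(m{\left(-7,-3 \right)},-8 \right)} + G{\left(-4 \right)}\right) = \left(2294 - 79\right) \left(\frac{-2 - 3}{2 - 8} - 57\right) = 2215 \left(\frac{1}{-6} \left(-5\right) - 57\right) = 2215 \left(\left(- \frac{1}{6}\right) \left(-5\right) - 57\right) = 2215 \left(\frac{5}{6} - 57\right) = 2215 \left(- \frac{337}{6}\right) = - \frac{746455}{6}$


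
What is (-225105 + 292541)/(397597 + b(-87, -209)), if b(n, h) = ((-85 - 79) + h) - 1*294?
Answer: 33718/198465 ≈ 0.16989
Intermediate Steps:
b(n, h) = -458 + h (b(n, h) = (-164 + h) - 294 = -458 + h)
(-225105 + 292541)/(397597 + b(-87, -209)) = (-225105 + 292541)/(397597 + (-458 - 209)) = 67436/(397597 - 667) = 67436/396930 = 67436*(1/396930) = 33718/198465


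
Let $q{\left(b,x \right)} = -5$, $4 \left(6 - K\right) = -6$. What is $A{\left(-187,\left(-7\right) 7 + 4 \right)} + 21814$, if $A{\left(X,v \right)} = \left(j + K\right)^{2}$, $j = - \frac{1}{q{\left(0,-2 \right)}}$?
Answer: $\frac{2187329}{100} \approx 21873.0$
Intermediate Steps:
$K = \frac{15}{2}$ ($K = 6 - - \frac{3}{2} = 6 + \frac{3}{2} = \frac{15}{2} \approx 7.5$)
$j = \frac{1}{5}$ ($j = - \frac{1}{-5} = \left(-1\right) \left(- \frac{1}{5}\right) = \frac{1}{5} \approx 0.2$)
$A{\left(X,v \right)} = \frac{5929}{100}$ ($A{\left(X,v \right)} = \left(\frac{1}{5} + \frac{15}{2}\right)^{2} = \left(\frac{77}{10}\right)^{2} = \frac{5929}{100}$)
$A{\left(-187,\left(-7\right) 7 + 4 \right)} + 21814 = \frac{5929}{100} + 21814 = \frac{2187329}{100}$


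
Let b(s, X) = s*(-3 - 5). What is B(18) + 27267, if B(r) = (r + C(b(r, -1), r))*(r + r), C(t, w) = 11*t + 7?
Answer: -28857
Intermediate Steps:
b(s, X) = -8*s (b(s, X) = s*(-8) = -8*s)
C(t, w) = 7 + 11*t
B(r) = 2*r*(7 - 87*r) (B(r) = (r + (7 + 11*(-8*r)))*(r + r) = (r + (7 - 88*r))*(2*r) = (7 - 87*r)*(2*r) = 2*r*(7 - 87*r))
B(18) + 27267 = 2*18*(7 - 87*18) + 27267 = 2*18*(7 - 1566) + 27267 = 2*18*(-1559) + 27267 = -56124 + 27267 = -28857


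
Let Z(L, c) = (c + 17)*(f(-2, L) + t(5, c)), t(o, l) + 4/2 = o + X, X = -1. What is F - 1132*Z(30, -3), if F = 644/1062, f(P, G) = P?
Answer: 322/531 ≈ 0.60640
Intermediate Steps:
F = 322/531 (F = 644*(1/1062) = 322/531 ≈ 0.60640)
t(o, l) = -3 + o (t(o, l) = -2 + (o - 1) = -2 + (-1 + o) = -3 + o)
Z(L, c) = 0 (Z(L, c) = (c + 17)*(-2 + (-3 + 5)) = (17 + c)*(-2 + 2) = (17 + c)*0 = 0)
F - 1132*Z(30, -3) = 322/531 - 1132*0 = 322/531 + 0 = 322/531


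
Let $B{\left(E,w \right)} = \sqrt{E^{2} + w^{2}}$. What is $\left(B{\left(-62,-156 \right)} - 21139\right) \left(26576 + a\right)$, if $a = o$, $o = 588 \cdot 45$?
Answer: $-1121128004 + 106072 \sqrt{7045} \approx -1.1122 \cdot 10^{9}$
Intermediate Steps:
$o = 26460$
$a = 26460$
$\left(B{\left(-62,-156 \right)} - 21139\right) \left(26576 + a\right) = \left(\sqrt{\left(-62\right)^{2} + \left(-156\right)^{2}} - 21139\right) \left(26576 + 26460\right) = \left(\sqrt{3844 + 24336} - 21139\right) 53036 = \left(\sqrt{28180} - 21139\right) 53036 = \left(2 \sqrt{7045} - 21139\right) 53036 = \left(-21139 + 2 \sqrt{7045}\right) 53036 = -1121128004 + 106072 \sqrt{7045}$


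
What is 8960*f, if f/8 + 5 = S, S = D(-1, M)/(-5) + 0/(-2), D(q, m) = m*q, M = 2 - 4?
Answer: -387072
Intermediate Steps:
M = -2
S = -2/5 (S = -2*(-1)/(-5) + 0/(-2) = 2*(-1/5) + 0*(-1/2) = -2/5 + 0 = -2/5 ≈ -0.40000)
f = -216/5 (f = -40 + 8*(-2/5) = -40 - 16/5 = -216/5 ≈ -43.200)
8960*f = 8960*(-216/5) = -387072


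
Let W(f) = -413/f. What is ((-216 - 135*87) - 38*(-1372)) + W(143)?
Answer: 5744612/143 ≈ 40172.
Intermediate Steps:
((-216 - 135*87) - 38*(-1372)) + W(143) = ((-216 - 135*87) - 38*(-1372)) - 413/143 = ((-216 - 11745) + 52136) - 413*1/143 = (-11961 + 52136) - 413/143 = 40175 - 413/143 = 5744612/143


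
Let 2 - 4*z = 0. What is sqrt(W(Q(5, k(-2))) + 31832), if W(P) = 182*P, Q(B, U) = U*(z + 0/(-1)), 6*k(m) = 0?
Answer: 2*sqrt(7958) ≈ 178.42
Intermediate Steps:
z = 1/2 (z = 1/2 - 1/4*0 = 1/2 + 0 = 1/2 ≈ 0.50000)
k(m) = 0 (k(m) = (1/6)*0 = 0)
Q(B, U) = U/2 (Q(B, U) = U*(1/2 + 0/(-1)) = U*(1/2 + 0*(-1)) = U*(1/2 + 0) = U*(1/2) = U/2)
sqrt(W(Q(5, k(-2))) + 31832) = sqrt(182*((1/2)*0) + 31832) = sqrt(182*0 + 31832) = sqrt(0 + 31832) = sqrt(31832) = 2*sqrt(7958)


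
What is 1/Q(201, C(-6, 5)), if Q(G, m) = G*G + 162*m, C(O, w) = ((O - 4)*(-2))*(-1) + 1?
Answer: 1/37323 ≈ 2.6793e-5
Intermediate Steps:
C(O, w) = -7 + 2*O (C(O, w) = ((-4 + O)*(-2))*(-1) + 1 = (8 - 2*O)*(-1) + 1 = (-8 + 2*O) + 1 = -7 + 2*O)
Q(G, m) = G**2 + 162*m
1/Q(201, C(-6, 5)) = 1/(201**2 + 162*(-7 + 2*(-6))) = 1/(40401 + 162*(-7 - 12)) = 1/(40401 + 162*(-19)) = 1/(40401 - 3078) = 1/37323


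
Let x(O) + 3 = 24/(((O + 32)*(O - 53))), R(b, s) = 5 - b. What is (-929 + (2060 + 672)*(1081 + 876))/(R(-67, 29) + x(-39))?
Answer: 19125351/247 ≈ 77431.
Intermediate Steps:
x(O) = -3 + 24/((-53 + O)*(32 + O)) (x(O) = -3 + 24/(((O + 32)*(O - 53))) = -3 + 24/(((32 + O)*(-53 + O))) = -3 + 24/(((-53 + O)*(32 + O))) = -3 + 24*(1/((-53 + O)*(32 + O))) = -3 + 24/((-53 + O)*(32 + O)))
(-929 + (2060 + 672)*(1081 + 876))/(R(-67, 29) + x(-39)) = (-929 + (2060 + 672)*(1081 + 876))/((5 - 1*(-67)) + 3*(-1704 + (-39)**2 - 21*(-39))/(1696 - 1*(-39)**2 + 21*(-39))) = (-929 + 2732*1957)/((5 + 67) + 3*(-1704 + 1521 + 819)/(1696 - 1*1521 - 819)) = (-929 + 5346524)/(72 + 3*636/(1696 - 1521 - 819)) = 5345595/(72 + 3*636/(-644)) = 5345595/(72 + 3*(-1/644)*636) = 5345595/(72 - 477/161) = 5345595/(11115/161) = 5345595*(161/11115) = 19125351/247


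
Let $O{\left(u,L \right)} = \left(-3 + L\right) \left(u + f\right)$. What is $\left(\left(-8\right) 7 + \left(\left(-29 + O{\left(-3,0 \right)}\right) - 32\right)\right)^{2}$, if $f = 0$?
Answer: $11664$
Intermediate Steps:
$O{\left(u,L \right)} = u \left(-3 + L\right)$ ($O{\left(u,L \right)} = \left(-3 + L\right) \left(u + 0\right) = \left(-3 + L\right) u = u \left(-3 + L\right)$)
$\left(\left(-8\right) 7 + \left(\left(-29 + O{\left(-3,0 \right)}\right) - 32\right)\right)^{2} = \left(\left(-8\right) 7 - \left(61 + 3 \left(-3 + 0\right)\right)\right)^{2} = \left(-56 - 52\right)^{2} = \left(-108\right)^{2} = 11664$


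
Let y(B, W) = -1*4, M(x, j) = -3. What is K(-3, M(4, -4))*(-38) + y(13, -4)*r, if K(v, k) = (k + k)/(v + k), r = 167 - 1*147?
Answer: -118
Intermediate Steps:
y(B, W) = -4
r = 20 (r = 167 - 147 = 20)
K(v, k) = 2*k/(k + v) (K(v, k) = (2*k)/(k + v) = 2*k/(k + v))
K(-3, M(4, -4))*(-38) + y(13, -4)*r = (2*(-3)/(-3 - 3))*(-38) - 4*20 = (2*(-3)/(-6))*(-38) - 80 = (2*(-3)*(-1/6))*(-38) - 80 = 1*(-38) - 80 = -38 - 80 = -118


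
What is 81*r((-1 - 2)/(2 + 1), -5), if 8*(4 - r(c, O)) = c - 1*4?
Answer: 2997/8 ≈ 374.63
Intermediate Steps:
r(c, O) = 9/2 - c/8 (r(c, O) = 4 - (c - 1*4)/8 = 4 - (c - 4)/8 = 4 - (-4 + c)/8 = 4 + (1/2 - c/8) = 9/2 - c/8)
81*r((-1 - 2)/(2 + 1), -5) = 81*(9/2 - (-1 - 2)/(8*(2 + 1))) = 81*(9/2 - (-3)/(8*3)) = 81*(9/2 - 1/8*(-1)) = 81*(9/2 + 1/8) = 81*(37/8) = 2997/8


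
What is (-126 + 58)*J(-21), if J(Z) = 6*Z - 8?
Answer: 9112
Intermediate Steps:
J(Z) = -8 + 6*Z
(-126 + 58)*J(-21) = (-126 + 58)*(-8 + 6*(-21)) = -68*(-8 - 126) = -68*(-134) = 9112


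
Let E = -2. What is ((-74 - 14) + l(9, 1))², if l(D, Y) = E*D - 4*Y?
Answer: 12100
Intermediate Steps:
l(D, Y) = -4*Y - 2*D (l(D, Y) = -2*D - 4*Y = -4*Y - 2*D)
((-74 - 14) + l(9, 1))² = ((-74 - 14) + (-4*1 - 2*9))² = (-88 + (-4 - 18))² = (-88 - 22)² = (-110)² = 12100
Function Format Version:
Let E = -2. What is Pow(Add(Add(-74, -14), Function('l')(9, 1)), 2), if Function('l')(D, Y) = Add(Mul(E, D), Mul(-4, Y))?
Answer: 12100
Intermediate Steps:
Function('l')(D, Y) = Add(Mul(-4, Y), Mul(-2, D)) (Function('l')(D, Y) = Add(Mul(-2, D), Mul(-4, Y)) = Add(Mul(-4, Y), Mul(-2, D)))
Pow(Add(Add(-74, -14), Function('l')(9, 1)), 2) = Pow(Add(Add(-74, -14), Add(Mul(-4, 1), Mul(-2, 9))), 2) = Pow(Add(-88, Add(-4, -18)), 2) = Pow(Add(-88, -22), 2) = Pow(-110, 2) = 12100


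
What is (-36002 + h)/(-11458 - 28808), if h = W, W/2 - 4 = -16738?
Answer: 34735/20133 ≈ 1.7253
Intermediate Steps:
W = -33468 (W = 8 + 2*(-16738) = 8 - 33476 = -33468)
h = -33468
(-36002 + h)/(-11458 - 28808) = (-36002 - 33468)/(-11458 - 28808) = -69470/(-40266) = -69470*(-1/40266) = 34735/20133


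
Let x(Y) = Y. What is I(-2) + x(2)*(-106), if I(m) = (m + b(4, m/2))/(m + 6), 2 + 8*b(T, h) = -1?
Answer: -6803/32 ≈ -212.59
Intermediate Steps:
b(T, h) = -3/8 (b(T, h) = -1/4 + (1/8)*(-1) = -1/4 - 1/8 = -3/8)
I(m) = (-3/8 + m)/(6 + m) (I(m) = (m - 3/8)/(m + 6) = (-3/8 + m)/(6 + m))
I(-2) + x(2)*(-106) = (-3/8 - 2)/(6 - 2) + 2*(-106) = -19/8/4 - 212 = (1/4)*(-19/8) - 212 = -19/32 - 212 = -6803/32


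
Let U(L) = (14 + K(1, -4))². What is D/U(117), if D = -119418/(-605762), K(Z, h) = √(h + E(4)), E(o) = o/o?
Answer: 59709/(302881*(14 + I*√3)²) ≈ 0.00096077 - 0.00024142*I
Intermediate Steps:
E(o) = 1
K(Z, h) = √(1 + h) (K(Z, h) = √(h + 1) = √(1 + h))
D = 59709/302881 (D = -119418*(-1/605762) = 59709/302881 ≈ 0.19714)
U(L) = (14 + I*√3)² (U(L) = (14 + √(1 - 4))² = (14 + √(-3))² = (14 + I*√3)²)
D/U(117) = 59709/(302881*((14 + I*√3)²)) = 59709/(302881*(14 + I*√3)²)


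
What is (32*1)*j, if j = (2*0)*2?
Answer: 0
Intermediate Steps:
j = 0 (j = 0*2 = 0)
(32*1)*j = (32*1)*0 = 32*0 = 0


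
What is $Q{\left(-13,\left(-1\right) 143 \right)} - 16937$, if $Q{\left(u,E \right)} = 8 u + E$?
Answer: $-17184$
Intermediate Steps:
$Q{\left(u,E \right)} = E + 8 u$
$Q{\left(-13,\left(-1\right) 143 \right)} - 16937 = \left(\left(-1\right) 143 + 8 \left(-13\right)\right) - 16937 = \left(-143 - 104\right) - 16937 = -247 - 16937 = -17184$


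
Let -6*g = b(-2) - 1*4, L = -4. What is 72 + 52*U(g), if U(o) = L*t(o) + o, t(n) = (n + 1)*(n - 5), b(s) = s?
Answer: 1788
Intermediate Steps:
t(n) = (1 + n)*(-5 + n)
g = 1 (g = -(-2 - 1*4)/6 = -(-2 - 4)/6 = -⅙*(-6) = 1)
U(o) = 20 - 4*o² + 17*o (U(o) = -4*(-5 + o² - 4*o) + o = (20 - 4*o² + 16*o) + o = 20 - 4*o² + 17*o)
72 + 52*U(g) = 72 + 52*(20 - 4*1² + 17*1) = 72 + 52*(20 - 4*1 + 17) = 72 + 52*(20 - 4 + 17) = 72 + 52*33 = 72 + 1716 = 1788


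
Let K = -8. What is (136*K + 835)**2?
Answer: 64009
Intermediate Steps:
(136*K + 835)**2 = (136*(-8) + 835)**2 = (-1088 + 835)**2 = (-253)**2 = 64009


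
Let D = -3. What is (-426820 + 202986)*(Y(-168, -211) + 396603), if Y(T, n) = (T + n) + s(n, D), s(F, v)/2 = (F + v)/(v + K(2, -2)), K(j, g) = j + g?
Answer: -266161009400/3 ≈ -8.8720e+10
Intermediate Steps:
K(j, g) = g + j
s(F, v) = 2*(F + v)/v (s(F, v) = 2*((F + v)/(v + (-2 + 2))) = 2*((F + v)/(v + 0)) = 2*((F + v)/v) = 2*(F + v)/v)
Y(T, n) = 2 + T + n/3 (Y(T, n) = (T + n) + (2 + 2*n/(-3)) = (T + n) + (2 + 2*n*(-⅓)) = (T + n) + (2 - 2*n/3) = 2 + T + n/3)
(-426820 + 202986)*(Y(-168, -211) + 396603) = (-426820 + 202986)*((2 - 168 + (⅓)*(-211)) + 396603) = -223834*((2 - 168 - 211/3) + 396603) = -223834*(-709/3 + 396603) = -223834*1189100/3 = -266161009400/3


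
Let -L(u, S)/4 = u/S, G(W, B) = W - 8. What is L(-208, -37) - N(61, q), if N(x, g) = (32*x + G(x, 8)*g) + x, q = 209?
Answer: -485162/37 ≈ -13112.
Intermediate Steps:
G(W, B) = -8 + W
N(x, g) = 33*x + g*(-8 + x) (N(x, g) = (32*x + (-8 + x)*g) + x = (32*x + g*(-8 + x)) + x = 33*x + g*(-8 + x))
L(u, S) = -4*u/S
L(-208, -37) - N(61, q) = -4*(-208)/(-37) - (33*61 + 209*(-8 + 61)) = -4*(-208)*(-1/37) - (2013 + 209*53) = -832/37 - (2013 + 11077) = -832/37 - 1*13090 = -832/37 - 13090 = -485162/37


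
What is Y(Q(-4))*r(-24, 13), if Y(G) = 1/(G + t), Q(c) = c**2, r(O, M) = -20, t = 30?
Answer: -10/23 ≈ -0.43478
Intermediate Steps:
Y(G) = 1/(30 + G) (Y(G) = 1/(G + 30) = 1/(30 + G))
Y(Q(-4))*r(-24, 13) = -20/(30 + (-4)**2) = -20/(30 + 16) = -20/46 = (1/46)*(-20) = -10/23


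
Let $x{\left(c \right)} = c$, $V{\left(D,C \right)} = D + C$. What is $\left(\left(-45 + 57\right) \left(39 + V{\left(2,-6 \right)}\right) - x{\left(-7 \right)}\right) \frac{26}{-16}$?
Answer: $- \frac{5551}{8} \approx -693.88$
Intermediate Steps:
$V{\left(D,C \right)} = C + D$
$\left(\left(-45 + 57\right) \left(39 + V{\left(2,-6 \right)}\right) - x{\left(-7 \right)}\right) \frac{26}{-16} = \left(\left(-45 + 57\right) \left(39 + \left(-6 + 2\right)\right) - -7\right) \frac{26}{-16} = \left(12 \left(39 - 4\right) + 7\right) 26 \left(- \frac{1}{16}\right) = \left(12 \cdot 35 + 7\right) \left(- \frac{13}{8}\right) = \left(420 + 7\right) \left(- \frac{13}{8}\right) = 427 \left(- \frac{13}{8}\right) = - \frac{5551}{8}$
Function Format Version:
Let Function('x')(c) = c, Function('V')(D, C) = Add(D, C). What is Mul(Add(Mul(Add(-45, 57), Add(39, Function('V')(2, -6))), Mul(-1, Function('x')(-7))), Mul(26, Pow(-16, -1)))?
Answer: Rational(-5551, 8) ≈ -693.88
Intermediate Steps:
Function('V')(D, C) = Add(C, D)
Mul(Add(Mul(Add(-45, 57), Add(39, Function('V')(2, -6))), Mul(-1, Function('x')(-7))), Mul(26, Pow(-16, -1))) = Mul(Add(Mul(Add(-45, 57), Add(39, Add(-6, 2))), Mul(-1, -7)), Mul(26, Pow(-16, -1))) = Mul(Add(Mul(12, Add(39, -4)), 7), Mul(26, Rational(-1, 16))) = Mul(Add(Mul(12, 35), 7), Rational(-13, 8)) = Mul(Add(420, 7), Rational(-13, 8)) = Mul(427, Rational(-13, 8)) = Rational(-5551, 8)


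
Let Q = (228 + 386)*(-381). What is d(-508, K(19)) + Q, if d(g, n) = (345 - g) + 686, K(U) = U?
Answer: -232395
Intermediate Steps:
Q = -233934 (Q = 614*(-381) = -233934)
d(g, n) = 1031 - g
d(-508, K(19)) + Q = (1031 - 1*(-508)) - 233934 = (1031 + 508) - 233934 = 1539 - 233934 = -232395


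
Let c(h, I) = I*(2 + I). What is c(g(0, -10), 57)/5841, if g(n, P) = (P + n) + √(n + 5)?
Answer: 19/33 ≈ 0.57576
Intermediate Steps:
g(n, P) = P + n + √(5 + n) (g(n, P) = (P + n) + √(5 + n) = P + n + √(5 + n))
c(g(0, -10), 57)/5841 = (57*(2 + 57))/5841 = (57*59)*(1/5841) = 3363*(1/5841) = 19/33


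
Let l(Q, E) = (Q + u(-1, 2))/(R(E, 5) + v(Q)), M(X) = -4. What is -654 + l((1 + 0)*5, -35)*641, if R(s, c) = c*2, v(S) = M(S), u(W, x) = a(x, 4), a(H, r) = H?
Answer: 563/6 ≈ 93.833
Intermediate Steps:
u(W, x) = x
v(S) = -4
R(s, c) = 2*c
l(Q, E) = ⅓ + Q/6 (l(Q, E) = (Q + 2)/(2*5 - 4) = (2 + Q)/(10 - 4) = (2 + Q)/6 = (2 + Q)*(⅙) = ⅓ + Q/6)
-654 + l((1 + 0)*5, -35)*641 = -654 + (⅓ + ((1 + 0)*5)/6)*641 = -654 + (⅓ + (1*5)/6)*641 = -654 + (⅓ + (⅙)*5)*641 = -654 + (⅓ + ⅚)*641 = -654 + (7/6)*641 = -654 + 4487/6 = 563/6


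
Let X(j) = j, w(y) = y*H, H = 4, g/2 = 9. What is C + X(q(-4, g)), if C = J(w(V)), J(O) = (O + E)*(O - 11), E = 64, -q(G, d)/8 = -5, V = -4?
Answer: -1256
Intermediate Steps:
g = 18 (g = 2*9 = 18)
q(G, d) = 40 (q(G, d) = -8*(-5) = 40)
w(y) = 4*y (w(y) = y*4 = 4*y)
J(O) = (-11 + O)*(64 + O) (J(O) = (O + 64)*(O - 11) = (64 + O)*(-11 + O) = (-11 + O)*(64 + O))
C = -1296 (C = -704 + (4*(-4))² + 53*(4*(-4)) = -704 + (-16)² + 53*(-16) = -704 + 256 - 848 = -1296)
C + X(q(-4, g)) = -1296 + 40 = -1256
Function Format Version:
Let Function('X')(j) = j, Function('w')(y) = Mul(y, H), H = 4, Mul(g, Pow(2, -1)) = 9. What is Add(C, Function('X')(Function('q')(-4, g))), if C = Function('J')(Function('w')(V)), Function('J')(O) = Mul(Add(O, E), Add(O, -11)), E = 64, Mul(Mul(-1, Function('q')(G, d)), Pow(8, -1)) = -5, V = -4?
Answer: -1256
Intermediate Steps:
g = 18 (g = Mul(2, 9) = 18)
Function('q')(G, d) = 40 (Function('q')(G, d) = Mul(-8, -5) = 40)
Function('w')(y) = Mul(4, y) (Function('w')(y) = Mul(y, 4) = Mul(4, y))
Function('J')(O) = Mul(Add(-11, O), Add(64, O)) (Function('J')(O) = Mul(Add(O, 64), Add(O, -11)) = Mul(Add(64, O), Add(-11, O)) = Mul(Add(-11, O), Add(64, O)))
C = -1296 (C = Add(-704, Pow(Mul(4, -4), 2), Mul(53, Mul(4, -4))) = Add(-704, Pow(-16, 2), Mul(53, -16)) = Add(-704, 256, -848) = -1296)
Add(C, Function('X')(Function('q')(-4, g))) = Add(-1296, 40) = -1256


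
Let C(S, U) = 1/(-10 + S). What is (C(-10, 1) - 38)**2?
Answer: 579121/400 ≈ 1447.8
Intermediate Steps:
(C(-10, 1) - 38)**2 = (1/(-10 - 10) - 38)**2 = (1/(-20) - 38)**2 = (-1/20 - 38)**2 = (-761/20)**2 = 579121/400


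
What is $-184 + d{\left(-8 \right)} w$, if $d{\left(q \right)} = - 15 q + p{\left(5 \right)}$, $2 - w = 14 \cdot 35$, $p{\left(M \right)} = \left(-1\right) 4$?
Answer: $-56792$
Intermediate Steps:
$p{\left(M \right)} = -4$
$w = -488$ ($w = 2 - 14 \cdot 35 = 2 - 490 = -488$)
$d{\left(q \right)} = -4 - 15 q$ ($d{\left(q \right)} = - 15 q - 4 = -4 - 15 q$)
$-184 + d{\left(-8 \right)} w = -184 + \left(-4 - -120\right) \left(-488\right) = -184 + \left(-4 + 120\right) \left(-488\right) = -184 + 116 \left(-488\right) = -184 - 56608 = -56792$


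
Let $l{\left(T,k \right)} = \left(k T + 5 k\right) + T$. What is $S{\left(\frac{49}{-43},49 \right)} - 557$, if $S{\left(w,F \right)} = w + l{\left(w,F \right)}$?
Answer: $- \frac{15915}{43} \approx -370.12$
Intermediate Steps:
$l{\left(T,k \right)} = T + 5 k + T k$ ($l{\left(T,k \right)} = \left(T k + 5 k\right) + T = \left(5 k + T k\right) + T = T + 5 k + T k$)
$S{\left(w,F \right)} = 2 w + 5 F + F w$ ($S{\left(w,F \right)} = w + \left(w + 5 F + w F\right) = w + \left(w + 5 F + F w\right) = 2 w + 5 F + F w$)
$S{\left(\frac{49}{-43},49 \right)} - 557 = \left(2 \frac{49}{-43} + 5 \cdot 49 + 49 \frac{49}{-43}\right) - 557 = \left(2 \cdot 49 \left(- \frac{1}{43}\right) + 245 + 49 \cdot 49 \left(- \frac{1}{43}\right)\right) - 557 = \left(2 \left(- \frac{49}{43}\right) + 245 + 49 \left(- \frac{49}{43}\right)\right) - 557 = \left(- \frac{98}{43} + 245 - \frac{2401}{43}\right) - 557 = \frac{8036}{43} - 557 = - \frac{15915}{43}$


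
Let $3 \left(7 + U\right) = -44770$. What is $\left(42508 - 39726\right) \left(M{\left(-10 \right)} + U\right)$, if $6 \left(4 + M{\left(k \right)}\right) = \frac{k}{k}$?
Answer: $- \frac{124640555}{3} \approx -4.1547 \cdot 10^{7}$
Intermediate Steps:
$U = - \frac{44791}{3}$ ($U = -7 + \frac{1}{3} \left(-44770\right) = -7 - \frac{44770}{3} = - \frac{44791}{3} \approx -14930.0$)
$M{\left(k \right)} = - \frac{23}{6}$ ($M{\left(k \right)} = -4 + \frac{k \frac{1}{k}}{6} = -4 + \frac{1}{6} \cdot 1 = -4 + \frac{1}{6} = - \frac{23}{6}$)
$\left(42508 - 39726\right) \left(M{\left(-10 \right)} + U\right) = \left(42508 - 39726\right) \left(- \frac{23}{6} - \frac{44791}{3}\right) = \left(42508 - 39726\right) \left(- \frac{89605}{6}\right) = 2782 \left(- \frac{89605}{6}\right) = - \frac{124640555}{3}$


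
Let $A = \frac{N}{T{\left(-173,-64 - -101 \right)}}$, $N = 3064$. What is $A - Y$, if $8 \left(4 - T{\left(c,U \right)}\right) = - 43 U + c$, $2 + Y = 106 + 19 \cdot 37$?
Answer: $- \frac{356215}{449} \approx -793.35$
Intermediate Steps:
$Y = 807$ ($Y = -2 + \left(106 + 19 \cdot 37\right) = -2 + \left(106 + 703\right) = -2 + 809 = 807$)
$T{\left(c,U \right)} = 4 - \frac{c}{8} + \frac{43 U}{8}$ ($T{\left(c,U \right)} = 4 - \frac{- 43 U + c}{8} = 4 - \frac{c - 43 U}{8} = 4 + \left(- \frac{c}{8} + \frac{43 U}{8}\right) = 4 - \frac{c}{8} + \frac{43 U}{8}$)
$A = \frac{6128}{449}$ ($A = \frac{3064}{4 - - \frac{173}{8} + \frac{43 \left(-64 - -101\right)}{8}} = \frac{3064}{4 + \frac{173}{8} + \frac{43 \left(-64 + 101\right)}{8}} = \frac{3064}{4 + \frac{173}{8} + \frac{43}{8} \cdot 37} = \frac{3064}{4 + \frac{173}{8} + \frac{1591}{8}} = \frac{3064}{\frac{449}{2}} = 3064 \cdot \frac{2}{449} = \frac{6128}{449} \approx 13.648$)
$A - Y = \frac{6128}{449} - 807 = - \frac{356215}{449}$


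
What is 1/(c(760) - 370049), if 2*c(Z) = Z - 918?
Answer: -1/370128 ≈ -2.7018e-6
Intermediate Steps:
c(Z) = -459 + Z/2 (c(Z) = (Z - 918)/2 = (-918 + Z)/2 = -459 + Z/2)
1/(c(760) - 370049) = 1/((-459 + (1/2)*760) - 370049) = 1/((-459 + 380) - 370049) = 1/(-79 - 370049) = 1/(-370128) = -1/370128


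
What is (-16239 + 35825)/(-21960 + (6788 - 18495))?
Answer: -19586/33667 ≈ -0.58176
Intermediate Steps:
(-16239 + 35825)/(-21960 + (6788 - 18495)) = 19586/(-21960 - 11707) = 19586/(-33667) = 19586*(-1/33667) = -19586/33667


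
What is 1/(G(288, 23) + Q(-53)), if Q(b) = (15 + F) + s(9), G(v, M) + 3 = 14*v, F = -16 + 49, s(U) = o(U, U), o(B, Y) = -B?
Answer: 1/4068 ≈ 0.00024582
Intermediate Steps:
s(U) = -U
F = 33
G(v, M) = -3 + 14*v
Q(b) = 39 (Q(b) = (15 + 33) - 1*9 = 48 - 9 = 39)
1/(G(288, 23) + Q(-53)) = 1/((-3 + 14*288) + 39) = 1/((-3 + 4032) + 39) = 1/(4029 + 39) = 1/4068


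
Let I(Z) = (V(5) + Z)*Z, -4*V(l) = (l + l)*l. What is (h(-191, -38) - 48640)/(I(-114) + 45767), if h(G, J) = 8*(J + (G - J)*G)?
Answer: 46210/15047 ≈ 3.0710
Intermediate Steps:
V(l) = -l²/2 (V(l) = -(l + l)*l/4 = -2*l*l/4 = -l²/2)
h(G, J) = 8*J + 8*G*(G - J) (h(G, J) = 8*(J + G*(G - J)) = 8*J + 8*G*(G - J))
I(Z) = Z*(-25/2 + Z) (I(Z) = (-½*5² + Z)*Z = (-½*25 + Z)*Z = (-25/2 + Z)*Z = Z*(-25/2 + Z))
(h(-191, -38) - 48640)/(I(-114) + 45767) = ((8*(-38) + 8*(-191)² - 8*(-191)*(-38)) - 48640)/((½)*(-114)*(-25 + 2*(-114)) + 45767) = ((-304 + 8*36481 - 58064) - 48640)/((½)*(-114)*(-25 - 228) + 45767) = ((-304 + 291848 - 58064) - 48640)/((½)*(-114)*(-253) + 45767) = (233480 - 48640)/(14421 + 45767) = 184840/60188 = 184840*(1/60188) = 46210/15047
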